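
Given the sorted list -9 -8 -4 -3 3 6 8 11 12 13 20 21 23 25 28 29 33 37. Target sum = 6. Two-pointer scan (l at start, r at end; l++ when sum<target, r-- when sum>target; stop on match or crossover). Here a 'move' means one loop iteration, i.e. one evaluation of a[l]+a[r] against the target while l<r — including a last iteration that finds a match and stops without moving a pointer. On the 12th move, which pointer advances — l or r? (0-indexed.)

[0,17] -9+37=28 >6 → r--
[0,16] -9+33=24 >6 → r--
[0,15] -9+29=20 >6 → r--
[0,14] -9+28=19 >6 → r--
[0,13] -9+25=16 >6 → r--
[0,12] -9+23=14 >6 → r--
[0,11] -9+21=12 >6 → r--
[0,10] -9+20=11 >6 → r--
[0,9] -9+13=4 <6 → l++
[1,9] -8+13=5 <6 → l++
[2,9] -4+13=9 >6 → r--
[2,8] -4+12=8 >6 → r--

r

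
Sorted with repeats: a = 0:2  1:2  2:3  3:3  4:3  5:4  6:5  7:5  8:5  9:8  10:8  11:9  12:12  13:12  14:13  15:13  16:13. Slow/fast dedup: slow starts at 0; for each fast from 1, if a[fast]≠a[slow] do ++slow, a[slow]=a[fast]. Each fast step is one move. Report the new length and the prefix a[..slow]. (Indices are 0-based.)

slow=0 fast=1: a[fast]=2=a[slow] dup, fast++
slow=0 fast=2: a[fast]=3≠a[slow]=2 write a[1]=3, slow++,fast++
slow=1 fast=3: a[fast]=3=a[slow] dup, fast++
slow=1 fast=4: a[fast]=3=a[slow] dup, fast++
slow=1 fast=5: a[fast]=4≠a[slow]=3 write a[2]=4, slow++,fast++
slow=2 fast=6: a[fast]=5≠a[slow]=4 write a[3]=5, slow++,fast++
slow=3 fast=7: a[fast]=5=a[slow] dup, fast++
slow=3 fast=8: a[fast]=5=a[slow] dup, fast++
slow=3 fast=9: a[fast]=8≠a[slow]=5 write a[4]=8, slow++,fast++
slow=4 fast=10: a[fast]=8=a[slow] dup, fast++
slow=4 fast=11: a[fast]=9≠a[slow]=8 write a[5]=9, slow++,fast++
slow=5 fast=12: a[fast]=12≠a[slow]=9 write a[6]=12, slow++,fast++
slow=6 fast=13: a[fast]=12=a[slow] dup, fast++
slow=6 fast=14: a[fast]=13≠a[slow]=12 write a[7]=13, slow++,fast++
slow=7 fast=15: a[fast]=13=a[slow] dup, fast++
slow=7 fast=16: a[fast]=13=a[slow] dup, fast++

length 8; prefix = [2, 3, 4, 5, 8, 9, 12, 13]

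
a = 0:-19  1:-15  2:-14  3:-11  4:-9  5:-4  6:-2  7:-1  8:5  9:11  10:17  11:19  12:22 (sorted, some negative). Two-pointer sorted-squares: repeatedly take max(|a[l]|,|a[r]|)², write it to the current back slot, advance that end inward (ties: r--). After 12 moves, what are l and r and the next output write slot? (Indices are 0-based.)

l=0 r=12: |-19|<=|22| out[12]=484, r--
l=0 r=11: |-19|<=|19| out[11]=361, r--
l=0 r=10: |-19|>|17| out[10]=361, l++
l=1 r=10: |-15|<=|17| out[9]=289, r--
l=1 r=9: |-15|>|11| out[8]=225, l++
l=2 r=9: |-14|>|11| out[7]=196, l++
l=3 r=9: |-11|<=|11| out[6]=121, r--
l=3 r=8: |-11|>|5| out[5]=121, l++
l=4 r=8: |-9|>|5| out[4]=81, l++
l=5 r=8: |-4|<=|5| out[3]=25, r--
l=5 r=7: |-4|>|-1| out[2]=16, l++
l=6 r=7: |-2|>|-1| out[1]=4, l++

l=7, r=7, next write slot=0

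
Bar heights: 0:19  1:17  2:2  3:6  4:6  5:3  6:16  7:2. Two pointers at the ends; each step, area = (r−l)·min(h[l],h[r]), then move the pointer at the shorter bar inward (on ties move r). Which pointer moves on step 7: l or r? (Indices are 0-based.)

r

l=0 r=7: min(19,2)*7=14 best=14 *, r--
l=0 r=6: min(19,16)*6=96 best=96 *, r--
l=0 r=5: min(19,3)*5=15 best=96, r--
l=0 r=4: min(19,6)*4=24 best=96, r--
l=0 r=3: min(19,6)*3=18 best=96, r--
l=0 r=2: min(19,2)*2=4 best=96, r--
l=0 r=1: min(19,17)*1=17 best=96, r--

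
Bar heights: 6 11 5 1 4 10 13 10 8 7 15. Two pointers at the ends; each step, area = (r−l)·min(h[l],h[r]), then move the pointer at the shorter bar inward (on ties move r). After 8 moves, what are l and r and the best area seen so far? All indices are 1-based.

l=9, r=11, best area=99

l=1 r=11: min(6,15)*10=60 best=60 *, l++
l=2 r=11: min(11,15)*9=99 best=99 *, l++
l=3 r=11: min(5,15)*8=40 best=99, l++
l=4 r=11: min(1,15)*7=7 best=99, l++
l=5 r=11: min(4,15)*6=24 best=99, l++
l=6 r=11: min(10,15)*5=50 best=99, l++
l=7 r=11: min(13,15)*4=52 best=99, l++
l=8 r=11: min(10,15)*3=30 best=99, l++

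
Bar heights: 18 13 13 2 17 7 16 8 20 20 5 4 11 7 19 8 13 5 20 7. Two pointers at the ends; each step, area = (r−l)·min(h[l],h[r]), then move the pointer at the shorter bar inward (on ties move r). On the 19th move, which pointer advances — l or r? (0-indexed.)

l=0 r=19: min(18,7)*19=133 best=133 *, r--
l=0 r=18: min(18,20)*18=324 best=324 *, l++
l=1 r=18: min(13,20)*17=221 best=324, l++
l=2 r=18: min(13,20)*16=208 best=324, l++
l=3 r=18: min(2,20)*15=30 best=324, l++
l=4 r=18: min(17,20)*14=238 best=324, l++
l=5 r=18: min(7,20)*13=91 best=324, l++
l=6 r=18: min(16,20)*12=192 best=324, l++
l=7 r=18: min(8,20)*11=88 best=324, l++
l=8 r=18: min(20,20)*10=200 best=324, r--
l=8 r=17: min(20,5)*9=45 best=324, r--
l=8 r=16: min(20,13)*8=104 best=324, r--
l=8 r=15: min(20,8)*7=56 best=324, r--
l=8 r=14: min(20,19)*6=114 best=324, r--
l=8 r=13: min(20,7)*5=35 best=324, r--
l=8 r=12: min(20,11)*4=44 best=324, r--
l=8 r=11: min(20,4)*3=12 best=324, r--
l=8 r=10: min(20,5)*2=10 best=324, r--
l=8 r=9: min(20,20)*1=20 best=324, r--

r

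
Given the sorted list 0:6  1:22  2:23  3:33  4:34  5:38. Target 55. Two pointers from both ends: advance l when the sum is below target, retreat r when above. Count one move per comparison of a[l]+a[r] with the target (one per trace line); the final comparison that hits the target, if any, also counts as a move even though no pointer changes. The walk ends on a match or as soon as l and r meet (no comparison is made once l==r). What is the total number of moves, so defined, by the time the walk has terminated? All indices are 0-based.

4 moves

l=0 r=5: 6+38=44 <55, l++
l=1 r=5: 22+38=60 >55, r--
l=1 r=4: 22+34=56 >55, r--
l=1 r=3: 22+33=55, found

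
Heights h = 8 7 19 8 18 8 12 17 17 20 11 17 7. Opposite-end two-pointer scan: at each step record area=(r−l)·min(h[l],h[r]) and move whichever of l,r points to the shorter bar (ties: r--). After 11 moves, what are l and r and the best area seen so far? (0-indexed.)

l=8, r=9, best area=153

[0,12] min(8,7)*12=84 best=84 * → r--
[0,11] min(8,17)*11=88 best=88 * → l++
[1,11] min(7,17)*10=70 best=88 → l++
[2,11] min(19,17)*9=153 best=153 * → r--
[2,10] min(19,11)*8=88 best=153 → r--
[2,9] min(19,20)*7=133 best=153 → l++
[3,9] min(8,20)*6=48 best=153 → l++
[4,9] min(18,20)*5=90 best=153 → l++
[5,9] min(8,20)*4=32 best=153 → l++
[6,9] min(12,20)*3=36 best=153 → l++
[7,9] min(17,20)*2=34 best=153 → l++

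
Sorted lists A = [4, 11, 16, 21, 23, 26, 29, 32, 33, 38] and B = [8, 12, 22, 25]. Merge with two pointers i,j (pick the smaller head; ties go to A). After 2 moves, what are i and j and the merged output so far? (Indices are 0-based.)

i=1, j=1, merged so far=[4, 8]

i=0 j=0: A[i]=4<=B[j]=8 take 4, i++
i=1 j=0: A[i]=11>B[j]=8 take 8, j++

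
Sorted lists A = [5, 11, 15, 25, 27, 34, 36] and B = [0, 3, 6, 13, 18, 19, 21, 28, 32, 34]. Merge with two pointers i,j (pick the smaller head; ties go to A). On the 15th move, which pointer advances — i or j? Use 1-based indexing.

i

i=1 j=1: A[i]=5>B[j]=0 take 0, j++
i=1 j=2: A[i]=5>B[j]=3 take 3, j++
i=1 j=3: A[i]=5<=B[j]=6 take 5, i++
i=2 j=3: A[i]=11>B[j]=6 take 6, j++
i=2 j=4: A[i]=11<=B[j]=13 take 11, i++
i=3 j=4: A[i]=15>B[j]=13 take 13, j++
i=3 j=5: A[i]=15<=B[j]=18 take 15, i++
i=4 j=5: A[i]=25>B[j]=18 take 18, j++
i=4 j=6: A[i]=25>B[j]=19 take 19, j++
i=4 j=7: A[i]=25>B[j]=21 take 21, j++
i=4 j=8: A[i]=25<=B[j]=28 take 25, i++
i=5 j=8: A[i]=27<=B[j]=28 take 27, i++
i=6 j=8: A[i]=34>B[j]=28 take 28, j++
i=6 j=9: A[i]=34>B[j]=32 take 32, j++
i=6 j=10: A[i]=34<=B[j]=34 take 34, i++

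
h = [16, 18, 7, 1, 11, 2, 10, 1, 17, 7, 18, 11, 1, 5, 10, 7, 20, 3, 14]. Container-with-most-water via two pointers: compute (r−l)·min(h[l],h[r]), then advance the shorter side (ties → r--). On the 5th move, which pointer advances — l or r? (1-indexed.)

l

[1,19] min(16,14)*18=252 best=252 * → r--
[1,18] min(16,3)*17=51 best=252 → r--
[1,17] min(16,20)*16=256 best=256 * → l++
[2,17] min(18,20)*15=270 best=270 * → l++
[3,17] min(7,20)*14=98 best=270 → l++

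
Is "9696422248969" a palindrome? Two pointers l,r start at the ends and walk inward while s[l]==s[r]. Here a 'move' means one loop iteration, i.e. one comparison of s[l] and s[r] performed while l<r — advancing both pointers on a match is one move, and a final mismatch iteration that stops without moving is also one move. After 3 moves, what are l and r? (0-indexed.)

l=3, r=9

[0,12] '9'=='9' → l++,r--
[1,11] '6'=='6' → l++,r--
[2,10] '9'=='9' → l++,r--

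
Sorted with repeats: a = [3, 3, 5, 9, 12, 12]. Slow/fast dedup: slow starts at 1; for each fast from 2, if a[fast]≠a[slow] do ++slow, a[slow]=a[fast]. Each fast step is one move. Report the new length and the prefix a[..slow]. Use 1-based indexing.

length 4; prefix = [3, 5, 9, 12]

(s=1,f=2) a[fast]=3=a[slow] dup → fast++
(s=1,f=3) a[fast]=5≠a[slow]=3 write a[2]=5 → slow++,fast++
(s=2,f=4) a[fast]=9≠a[slow]=5 write a[3]=9 → slow++,fast++
(s=3,f=5) a[fast]=12≠a[slow]=9 write a[4]=12 → slow++,fast++
(s=4,f=6) a[fast]=12=a[slow] dup → fast++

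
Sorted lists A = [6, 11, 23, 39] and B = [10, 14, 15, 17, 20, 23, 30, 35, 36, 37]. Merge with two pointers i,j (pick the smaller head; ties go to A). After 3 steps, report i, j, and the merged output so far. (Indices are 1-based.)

i=3, j=2, merged so far=[6, 10, 11]

i=1 j=1: A[i]=6<=B[j]=10 take 6, i++
i=2 j=1: A[i]=11>B[j]=10 take 10, j++
i=2 j=2: A[i]=11<=B[j]=14 take 11, i++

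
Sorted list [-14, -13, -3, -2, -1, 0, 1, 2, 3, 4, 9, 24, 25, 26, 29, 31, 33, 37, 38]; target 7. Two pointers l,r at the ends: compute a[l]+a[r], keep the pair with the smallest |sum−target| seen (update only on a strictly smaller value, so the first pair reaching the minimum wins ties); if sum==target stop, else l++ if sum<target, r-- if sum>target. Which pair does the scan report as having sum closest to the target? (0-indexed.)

[0,18] -14+38=24 d=17 * → r--
[0,17] -14+37=23 d=16 * → r--
[0,16] -14+33=19 d=12 * → r--
[0,15] -14+31=17 d=10 * → r--
[0,14] -14+29=15 d=8 * → r--
[0,13] -14+26=12 d=5 * → r--
[0,12] -14+25=11 d=4 * → r--
[0,11] -14+24=10 d=3 * → r--
[0,10] -14+9=-5 d=12 → l++
[1,10] -13+9=-4 d=11 → l++
[2,10] -3+9=6 d=1 * → l++
[3,10] -2+9=7 d=0 * → stop

pair (-2, 9) with sum 7 (|Δ|=0)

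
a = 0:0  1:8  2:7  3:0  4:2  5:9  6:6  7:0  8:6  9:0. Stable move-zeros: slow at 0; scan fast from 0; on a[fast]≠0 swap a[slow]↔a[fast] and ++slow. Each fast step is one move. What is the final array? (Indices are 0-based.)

[8, 7, 2, 9, 6, 6, 0, 0, 0, 0]

slow=0 fast=0: a[fast]=0, fast++
slow=0 fast=1: a[fast]=8≠0 swap→a[0]=8, slow++,fast++
slow=1 fast=2: a[fast]=7≠0 swap→a[1]=7, slow++,fast++
slow=2 fast=3: a[fast]=0, fast++
slow=2 fast=4: a[fast]=2≠0 swap→a[2]=2, slow++,fast++
slow=3 fast=5: a[fast]=9≠0 swap→a[3]=9, slow++,fast++
slow=4 fast=6: a[fast]=6≠0 swap→a[4]=6, slow++,fast++
slow=5 fast=7: a[fast]=0, fast++
slow=5 fast=8: a[fast]=6≠0 swap→a[5]=6, slow++,fast++
slow=6 fast=9: a[fast]=0, fast++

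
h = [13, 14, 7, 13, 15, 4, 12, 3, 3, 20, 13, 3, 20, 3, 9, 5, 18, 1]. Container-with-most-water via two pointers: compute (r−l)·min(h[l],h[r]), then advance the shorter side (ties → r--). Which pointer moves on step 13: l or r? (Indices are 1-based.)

r

[1,18] min(13,1)*17=17 best=17 * → r--
[1,17] min(13,18)*16=208 best=208 * → l++
[2,17] min(14,18)*15=210 best=210 * → l++
[3,17] min(7,18)*14=98 best=210 → l++
[4,17] min(13,18)*13=169 best=210 → l++
[5,17] min(15,18)*12=180 best=210 → l++
[6,17] min(4,18)*11=44 best=210 → l++
[7,17] min(12,18)*10=120 best=210 → l++
[8,17] min(3,18)*9=27 best=210 → l++
[9,17] min(3,18)*8=24 best=210 → l++
[10,17] min(20,18)*7=126 best=210 → r--
[10,16] min(20,5)*6=30 best=210 → r--
[10,15] min(20,9)*5=45 best=210 → r--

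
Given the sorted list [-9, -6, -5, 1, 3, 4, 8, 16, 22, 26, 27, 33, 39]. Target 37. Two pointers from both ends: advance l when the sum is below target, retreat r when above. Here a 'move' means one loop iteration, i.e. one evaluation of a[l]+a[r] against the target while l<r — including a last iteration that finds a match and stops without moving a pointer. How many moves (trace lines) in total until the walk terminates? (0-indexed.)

7 moves

[0,12] -9+39=30 <37 → l++
[1,12] -6+39=33 <37 → l++
[2,12] -5+39=34 <37 → l++
[3,12] 1+39=40 >37 → r--
[3,11] 1+33=34 <37 → l++
[4,11] 3+33=36 <37 → l++
[5,11] 4+33=37 → found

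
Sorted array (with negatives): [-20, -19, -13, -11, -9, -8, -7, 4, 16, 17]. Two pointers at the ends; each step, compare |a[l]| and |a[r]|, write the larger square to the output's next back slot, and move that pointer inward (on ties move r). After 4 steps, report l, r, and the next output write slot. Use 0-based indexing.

l=0 r=9: |-20|>|17| out[9]=400, l++
l=1 r=9: |-19|>|17| out[8]=361, l++
l=2 r=9: |-13|<=|17| out[7]=289, r--
l=2 r=8: |-13|<=|16| out[6]=256, r--

l=2, r=7, next write slot=5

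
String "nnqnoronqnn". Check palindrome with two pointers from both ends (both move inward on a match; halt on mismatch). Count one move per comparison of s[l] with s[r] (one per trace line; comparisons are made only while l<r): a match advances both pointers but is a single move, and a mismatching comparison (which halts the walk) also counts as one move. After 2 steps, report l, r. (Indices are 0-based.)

[0,10] 'n'=='n' → l++,r--
[1,9] 'n'=='n' → l++,r--

l=2, r=8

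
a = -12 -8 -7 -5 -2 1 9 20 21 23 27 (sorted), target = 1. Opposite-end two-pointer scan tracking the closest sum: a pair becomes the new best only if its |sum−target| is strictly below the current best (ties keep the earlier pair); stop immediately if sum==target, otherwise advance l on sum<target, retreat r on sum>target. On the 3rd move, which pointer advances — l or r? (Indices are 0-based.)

[0,10] -12+27=15 d=14 * → r--
[0,9] -12+23=11 d=10 * → r--
[0,8] -12+21=9 d=8 * → r--

r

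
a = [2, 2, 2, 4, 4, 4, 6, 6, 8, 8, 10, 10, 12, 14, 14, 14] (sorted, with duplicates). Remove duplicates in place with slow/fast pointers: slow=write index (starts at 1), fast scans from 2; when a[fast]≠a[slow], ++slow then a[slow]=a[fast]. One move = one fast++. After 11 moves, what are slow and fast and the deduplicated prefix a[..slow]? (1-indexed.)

slow=5, fast=13, prefix=[2, 4, 6, 8, 10]

slow=1 fast=2: a[fast]=2=a[slow] dup, fast++
slow=1 fast=3: a[fast]=2=a[slow] dup, fast++
slow=1 fast=4: a[fast]=4≠a[slow]=2 write a[2]=4, slow++,fast++
slow=2 fast=5: a[fast]=4=a[slow] dup, fast++
slow=2 fast=6: a[fast]=4=a[slow] dup, fast++
slow=2 fast=7: a[fast]=6≠a[slow]=4 write a[3]=6, slow++,fast++
slow=3 fast=8: a[fast]=6=a[slow] dup, fast++
slow=3 fast=9: a[fast]=8≠a[slow]=6 write a[4]=8, slow++,fast++
slow=4 fast=10: a[fast]=8=a[slow] dup, fast++
slow=4 fast=11: a[fast]=10≠a[slow]=8 write a[5]=10, slow++,fast++
slow=5 fast=12: a[fast]=10=a[slow] dup, fast++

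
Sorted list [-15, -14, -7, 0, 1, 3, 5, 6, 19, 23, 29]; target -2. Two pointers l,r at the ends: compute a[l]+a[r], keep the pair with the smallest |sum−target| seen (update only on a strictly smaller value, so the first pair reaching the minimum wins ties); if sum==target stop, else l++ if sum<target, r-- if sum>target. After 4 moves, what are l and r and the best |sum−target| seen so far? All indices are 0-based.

[0,10] -15+29=14 d=16 * → r--
[0,9] -15+23=8 d=10 * → r--
[0,8] -15+19=4 d=6 * → r--
[0,7] -15+6=-9 d=7 → l++

l=1, r=7, best |Δ|=6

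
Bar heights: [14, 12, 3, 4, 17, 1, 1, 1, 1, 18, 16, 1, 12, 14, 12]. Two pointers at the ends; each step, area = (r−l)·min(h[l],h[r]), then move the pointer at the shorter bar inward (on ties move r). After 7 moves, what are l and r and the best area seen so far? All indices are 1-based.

l=4, r=11, best area=182

l=1 r=15: min(14,12)*14=168 best=168 *, r--
l=1 r=14: min(14,14)*13=182 best=182 *, r--
l=1 r=13: min(14,12)*12=144 best=182, r--
l=1 r=12: min(14,1)*11=11 best=182, r--
l=1 r=11: min(14,16)*10=140 best=182, l++
l=2 r=11: min(12,16)*9=108 best=182, l++
l=3 r=11: min(3,16)*8=24 best=182, l++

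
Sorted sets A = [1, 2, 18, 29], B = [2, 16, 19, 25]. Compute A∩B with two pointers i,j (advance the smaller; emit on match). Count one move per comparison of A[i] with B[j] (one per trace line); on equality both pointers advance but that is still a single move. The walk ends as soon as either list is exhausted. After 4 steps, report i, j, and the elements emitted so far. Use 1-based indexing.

i=4, j=3, emitted=[2]

i=1 j=1: 1<2, i++
i=2 j=1: 2==2 emit, i++,j++
i=3 j=2: 18>16, j++
i=3 j=3: 18<19, i++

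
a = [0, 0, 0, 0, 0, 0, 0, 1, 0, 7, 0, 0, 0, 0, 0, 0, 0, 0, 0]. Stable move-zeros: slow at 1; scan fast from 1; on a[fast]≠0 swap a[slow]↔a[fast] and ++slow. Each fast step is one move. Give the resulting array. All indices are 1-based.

slow=1 fast=1: a[fast]=0, fast++
slow=1 fast=2: a[fast]=0, fast++
slow=1 fast=3: a[fast]=0, fast++
slow=1 fast=4: a[fast]=0, fast++
slow=1 fast=5: a[fast]=0, fast++
slow=1 fast=6: a[fast]=0, fast++
slow=1 fast=7: a[fast]=0, fast++
slow=1 fast=8: a[fast]=1≠0 swap→a[1]=1, slow++,fast++
slow=2 fast=9: a[fast]=0, fast++
slow=2 fast=10: a[fast]=7≠0 swap→a[2]=7, slow++,fast++
slow=3 fast=11: a[fast]=0, fast++
slow=3 fast=12: a[fast]=0, fast++
slow=3 fast=13: a[fast]=0, fast++
slow=3 fast=14: a[fast]=0, fast++
slow=3 fast=15: a[fast]=0, fast++
slow=3 fast=16: a[fast]=0, fast++
slow=3 fast=17: a[fast]=0, fast++
slow=3 fast=18: a[fast]=0, fast++
slow=3 fast=19: a[fast]=0, fast++

[1, 7, 0, 0, 0, 0, 0, 0, 0, 0, 0, 0, 0, 0, 0, 0, 0, 0, 0]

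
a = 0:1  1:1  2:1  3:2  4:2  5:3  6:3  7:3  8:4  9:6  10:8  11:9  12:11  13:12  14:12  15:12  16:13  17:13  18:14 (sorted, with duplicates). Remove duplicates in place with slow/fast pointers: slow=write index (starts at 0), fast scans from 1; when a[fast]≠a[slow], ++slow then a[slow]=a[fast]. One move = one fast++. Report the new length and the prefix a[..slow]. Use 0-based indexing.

(s=0,f=1) a[fast]=1=a[slow] dup → fast++
(s=0,f=2) a[fast]=1=a[slow] dup → fast++
(s=0,f=3) a[fast]=2≠a[slow]=1 write a[1]=2 → slow++,fast++
(s=1,f=4) a[fast]=2=a[slow] dup → fast++
(s=1,f=5) a[fast]=3≠a[slow]=2 write a[2]=3 → slow++,fast++
(s=2,f=6) a[fast]=3=a[slow] dup → fast++
(s=2,f=7) a[fast]=3=a[slow] dup → fast++
(s=2,f=8) a[fast]=4≠a[slow]=3 write a[3]=4 → slow++,fast++
(s=3,f=9) a[fast]=6≠a[slow]=4 write a[4]=6 → slow++,fast++
(s=4,f=10) a[fast]=8≠a[slow]=6 write a[5]=8 → slow++,fast++
(s=5,f=11) a[fast]=9≠a[slow]=8 write a[6]=9 → slow++,fast++
(s=6,f=12) a[fast]=11≠a[slow]=9 write a[7]=11 → slow++,fast++
(s=7,f=13) a[fast]=12≠a[slow]=11 write a[8]=12 → slow++,fast++
(s=8,f=14) a[fast]=12=a[slow] dup → fast++
(s=8,f=15) a[fast]=12=a[slow] dup → fast++
(s=8,f=16) a[fast]=13≠a[slow]=12 write a[9]=13 → slow++,fast++
(s=9,f=17) a[fast]=13=a[slow] dup → fast++
(s=9,f=18) a[fast]=14≠a[slow]=13 write a[10]=14 → slow++,fast++

length 11; prefix = [1, 2, 3, 4, 6, 8, 9, 11, 12, 13, 14]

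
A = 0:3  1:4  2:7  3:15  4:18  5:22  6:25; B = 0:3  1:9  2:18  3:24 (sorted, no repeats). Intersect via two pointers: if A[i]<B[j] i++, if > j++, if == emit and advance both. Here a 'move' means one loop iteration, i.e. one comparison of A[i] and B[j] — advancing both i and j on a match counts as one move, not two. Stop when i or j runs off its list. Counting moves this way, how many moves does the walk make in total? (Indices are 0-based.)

8 moves

i=0 j=0: 3==3 emit, i++,j++
i=1 j=1: 4<9, i++
i=2 j=1: 7<9, i++
i=3 j=1: 15>9, j++
i=3 j=2: 15<18, i++
i=4 j=2: 18==18 emit, i++,j++
i=5 j=3: 22<24, i++
i=6 j=3: 25>24, j++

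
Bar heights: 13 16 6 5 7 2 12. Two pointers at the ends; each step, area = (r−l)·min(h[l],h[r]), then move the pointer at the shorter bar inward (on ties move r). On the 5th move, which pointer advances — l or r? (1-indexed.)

l=1 r=7: min(13,12)*6=72 best=72 *, r--
l=1 r=6: min(13,2)*5=10 best=72, r--
l=1 r=5: min(13,7)*4=28 best=72, r--
l=1 r=4: min(13,5)*3=15 best=72, r--
l=1 r=3: min(13,6)*2=12 best=72, r--

r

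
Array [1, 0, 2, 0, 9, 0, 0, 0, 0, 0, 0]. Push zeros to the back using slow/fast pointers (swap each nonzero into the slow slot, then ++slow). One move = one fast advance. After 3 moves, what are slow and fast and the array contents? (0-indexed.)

slow=2, fast=3, a=[1, 2, 0, 0, 9, 0, 0, 0, 0, 0, 0]

slow=0 fast=0: a[fast]=1≠0 swap→a[0]=1, slow++,fast++
slow=1 fast=1: a[fast]=0, fast++
slow=1 fast=2: a[fast]=2≠0 swap→a[1]=2, slow++,fast++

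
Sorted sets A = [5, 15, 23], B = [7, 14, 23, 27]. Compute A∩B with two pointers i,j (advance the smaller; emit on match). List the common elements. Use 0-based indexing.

i=0 j=0: 5<7, i++
i=1 j=0: 15>7, j++
i=1 j=1: 15>14, j++
i=1 j=2: 15<23, i++
i=2 j=2: 23==23 emit, i++,j++

intersection = [23]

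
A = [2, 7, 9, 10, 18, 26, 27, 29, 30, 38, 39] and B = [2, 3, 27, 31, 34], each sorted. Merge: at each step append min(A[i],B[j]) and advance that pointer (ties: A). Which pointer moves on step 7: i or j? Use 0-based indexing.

[i=0,j=0] A[i]=2<=B[j]=2 take 2 → i++
[i=1,j=0] A[i]=7>B[j]=2 take 2 → j++
[i=1,j=1] A[i]=7>B[j]=3 take 3 → j++
[i=1,j=2] A[i]=7<=B[j]=27 take 7 → i++
[i=2,j=2] A[i]=9<=B[j]=27 take 9 → i++
[i=3,j=2] A[i]=10<=B[j]=27 take 10 → i++
[i=4,j=2] A[i]=18<=B[j]=27 take 18 → i++

i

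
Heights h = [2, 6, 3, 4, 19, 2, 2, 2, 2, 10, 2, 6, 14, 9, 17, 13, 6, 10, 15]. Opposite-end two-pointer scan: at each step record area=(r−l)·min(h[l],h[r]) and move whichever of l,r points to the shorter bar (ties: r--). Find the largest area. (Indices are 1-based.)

max area = 210

[1,19] min(2,15)*18=36 best=36 * → l++
[2,19] min(6,15)*17=102 best=102 * → l++
[3,19] min(3,15)*16=48 best=102 → l++
[4,19] min(4,15)*15=60 best=102 → l++
[5,19] min(19,15)*14=210 best=210 * → r--
[5,18] min(19,10)*13=130 best=210 → r--
[5,17] min(19,6)*12=72 best=210 → r--
[5,16] min(19,13)*11=143 best=210 → r--
[5,15] min(19,17)*10=170 best=210 → r--
[5,14] min(19,9)*9=81 best=210 → r--
[5,13] min(19,14)*8=112 best=210 → r--
[5,12] min(19,6)*7=42 best=210 → r--
[5,11] min(19,2)*6=12 best=210 → r--
[5,10] min(19,10)*5=50 best=210 → r--
[5,9] min(19,2)*4=8 best=210 → r--
[5,8] min(19,2)*3=6 best=210 → r--
[5,7] min(19,2)*2=4 best=210 → r--
[5,6] min(19,2)*1=2 best=210 → r--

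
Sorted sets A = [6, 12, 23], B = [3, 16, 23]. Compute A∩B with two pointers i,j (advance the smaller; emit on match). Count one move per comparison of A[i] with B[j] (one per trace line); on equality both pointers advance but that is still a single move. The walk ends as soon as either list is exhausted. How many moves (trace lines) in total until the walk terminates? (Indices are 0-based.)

[i=0,j=0] 6>3 → j++
[i=0,j=1] 6<16 → i++
[i=1,j=1] 12<16 → i++
[i=2,j=1] 23>16 → j++
[i=2,j=2] 23==23 emit → i++,j++

5 moves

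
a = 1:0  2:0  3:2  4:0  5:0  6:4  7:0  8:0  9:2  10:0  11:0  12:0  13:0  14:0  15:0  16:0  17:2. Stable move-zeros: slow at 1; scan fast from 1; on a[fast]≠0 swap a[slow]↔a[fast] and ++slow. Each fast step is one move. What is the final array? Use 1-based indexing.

[2, 4, 2, 2, 0, 0, 0, 0, 0, 0, 0, 0, 0, 0, 0, 0, 0]

slow=1 fast=1: a[fast]=0, fast++
slow=1 fast=2: a[fast]=0, fast++
slow=1 fast=3: a[fast]=2≠0 swap→a[1]=2, slow++,fast++
slow=2 fast=4: a[fast]=0, fast++
slow=2 fast=5: a[fast]=0, fast++
slow=2 fast=6: a[fast]=4≠0 swap→a[2]=4, slow++,fast++
slow=3 fast=7: a[fast]=0, fast++
slow=3 fast=8: a[fast]=0, fast++
slow=3 fast=9: a[fast]=2≠0 swap→a[3]=2, slow++,fast++
slow=4 fast=10: a[fast]=0, fast++
slow=4 fast=11: a[fast]=0, fast++
slow=4 fast=12: a[fast]=0, fast++
slow=4 fast=13: a[fast]=0, fast++
slow=4 fast=14: a[fast]=0, fast++
slow=4 fast=15: a[fast]=0, fast++
slow=4 fast=16: a[fast]=0, fast++
slow=4 fast=17: a[fast]=2≠0 swap→a[4]=2, slow++,fast++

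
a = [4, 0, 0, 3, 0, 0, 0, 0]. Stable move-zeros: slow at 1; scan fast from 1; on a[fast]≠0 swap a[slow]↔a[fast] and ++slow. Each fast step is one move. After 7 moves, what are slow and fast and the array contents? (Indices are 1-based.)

slow=3, fast=8, a=[4, 3, 0, 0, 0, 0, 0, 0]

(s=1,f=1) a[fast]=4≠0 swap→a[1]=4 → slow++,fast++
(s=2,f=2) a[fast]=0 → fast++
(s=2,f=3) a[fast]=0 → fast++
(s=2,f=4) a[fast]=3≠0 swap→a[2]=3 → slow++,fast++
(s=3,f=5) a[fast]=0 → fast++
(s=3,f=6) a[fast]=0 → fast++
(s=3,f=7) a[fast]=0 → fast++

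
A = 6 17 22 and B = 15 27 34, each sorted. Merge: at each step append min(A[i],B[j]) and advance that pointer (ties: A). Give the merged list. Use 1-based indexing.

[6, 15, 17, 22, 27, 34]

i=1 j=1: A[i]=6<=B[j]=15 take 6, i++
i=2 j=1: A[i]=17>B[j]=15 take 15, j++
i=2 j=2: A[i]=17<=B[j]=27 take 17, i++
i=3 j=2: A[i]=22<=B[j]=27 take 22, i++
i=4 j=2: A done, take B[j]=27, j++
i=4 j=3: A done, take B[j]=34, j++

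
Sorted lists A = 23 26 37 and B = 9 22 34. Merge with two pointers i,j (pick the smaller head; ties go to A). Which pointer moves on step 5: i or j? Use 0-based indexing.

j

i=0 j=0: A[i]=23>B[j]=9 take 9, j++
i=0 j=1: A[i]=23>B[j]=22 take 22, j++
i=0 j=2: A[i]=23<=B[j]=34 take 23, i++
i=1 j=2: A[i]=26<=B[j]=34 take 26, i++
i=2 j=2: A[i]=37>B[j]=34 take 34, j++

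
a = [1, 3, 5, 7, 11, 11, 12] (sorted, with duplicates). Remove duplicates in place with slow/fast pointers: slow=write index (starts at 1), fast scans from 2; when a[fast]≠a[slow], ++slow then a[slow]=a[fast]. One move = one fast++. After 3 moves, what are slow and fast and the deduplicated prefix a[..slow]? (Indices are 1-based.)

slow=1 fast=2: a[fast]=3≠a[slow]=1 write a[2]=3, slow++,fast++
slow=2 fast=3: a[fast]=5≠a[slow]=3 write a[3]=5, slow++,fast++
slow=3 fast=4: a[fast]=7≠a[slow]=5 write a[4]=7, slow++,fast++

slow=4, fast=5, prefix=[1, 3, 5, 7]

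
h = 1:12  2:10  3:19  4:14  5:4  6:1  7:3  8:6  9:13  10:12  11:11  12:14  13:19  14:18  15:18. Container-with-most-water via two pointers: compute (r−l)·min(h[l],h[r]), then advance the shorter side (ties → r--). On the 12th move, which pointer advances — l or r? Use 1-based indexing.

l=1 r=15: min(12,18)*14=168 best=168 *, l++
l=2 r=15: min(10,18)*13=130 best=168, l++
l=3 r=15: min(19,18)*12=216 best=216 *, r--
l=3 r=14: min(19,18)*11=198 best=216, r--
l=3 r=13: min(19,19)*10=190 best=216, r--
l=3 r=12: min(19,14)*9=126 best=216, r--
l=3 r=11: min(19,11)*8=88 best=216, r--
l=3 r=10: min(19,12)*7=84 best=216, r--
l=3 r=9: min(19,13)*6=78 best=216, r--
l=3 r=8: min(19,6)*5=30 best=216, r--
l=3 r=7: min(19,3)*4=12 best=216, r--
l=3 r=6: min(19,1)*3=3 best=216, r--

r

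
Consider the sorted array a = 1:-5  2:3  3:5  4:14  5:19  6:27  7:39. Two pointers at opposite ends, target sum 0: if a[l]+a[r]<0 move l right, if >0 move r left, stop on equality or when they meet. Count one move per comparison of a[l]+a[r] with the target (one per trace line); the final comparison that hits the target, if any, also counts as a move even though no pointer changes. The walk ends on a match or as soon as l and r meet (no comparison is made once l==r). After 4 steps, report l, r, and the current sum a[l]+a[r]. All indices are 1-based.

l=1, r=3, sum=0

l=1 r=7: -5+39=34 >0, r--
l=1 r=6: -5+27=22 >0, r--
l=1 r=5: -5+19=14 >0, r--
l=1 r=4: -5+14=9 >0, r--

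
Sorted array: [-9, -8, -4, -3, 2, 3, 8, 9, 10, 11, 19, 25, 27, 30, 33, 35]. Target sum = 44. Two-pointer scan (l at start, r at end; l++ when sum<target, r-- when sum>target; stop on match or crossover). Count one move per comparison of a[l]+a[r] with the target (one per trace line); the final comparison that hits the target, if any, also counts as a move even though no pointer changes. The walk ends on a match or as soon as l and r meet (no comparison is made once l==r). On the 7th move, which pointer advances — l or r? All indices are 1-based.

[1,16] -9+35=26 <44 → l++
[2,16] -8+35=27 <44 → l++
[3,16] -4+35=31 <44 → l++
[4,16] -3+35=32 <44 → l++
[5,16] 2+35=37 <44 → l++
[6,16] 3+35=38 <44 → l++
[7,16] 8+35=43 <44 → l++

l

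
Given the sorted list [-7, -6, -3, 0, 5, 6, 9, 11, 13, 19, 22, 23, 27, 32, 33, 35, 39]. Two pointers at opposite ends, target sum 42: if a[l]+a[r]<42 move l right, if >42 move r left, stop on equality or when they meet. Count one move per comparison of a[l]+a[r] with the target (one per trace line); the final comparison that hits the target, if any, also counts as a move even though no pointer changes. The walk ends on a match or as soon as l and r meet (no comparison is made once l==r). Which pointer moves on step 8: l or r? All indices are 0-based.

r

[0,16] -7+39=32 <42 → l++
[1,16] -6+39=33 <42 → l++
[2,16] -3+39=36 <42 → l++
[3,16] 0+39=39 <42 → l++
[4,16] 5+39=44 >42 → r--
[4,15] 5+35=40 <42 → l++
[5,15] 6+35=41 <42 → l++
[6,15] 9+35=44 >42 → r--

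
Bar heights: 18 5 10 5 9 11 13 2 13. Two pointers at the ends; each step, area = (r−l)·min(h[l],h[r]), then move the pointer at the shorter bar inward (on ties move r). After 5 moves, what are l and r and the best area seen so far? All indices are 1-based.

l=1 r=9: min(18,13)*8=104 best=104 *, r--
l=1 r=8: min(18,2)*7=14 best=104, r--
l=1 r=7: min(18,13)*6=78 best=104, r--
l=1 r=6: min(18,11)*5=55 best=104, r--
l=1 r=5: min(18,9)*4=36 best=104, r--

l=1, r=4, best area=104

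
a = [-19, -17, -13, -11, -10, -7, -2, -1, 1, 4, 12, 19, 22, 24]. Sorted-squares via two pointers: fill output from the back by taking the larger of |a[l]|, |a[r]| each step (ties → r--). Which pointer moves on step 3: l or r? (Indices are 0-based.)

l=0 r=13: |-19|<=|24| out[13]=576, r--
l=0 r=12: |-19|<=|22| out[12]=484, r--
l=0 r=11: |-19|<=|19| out[11]=361, r--

r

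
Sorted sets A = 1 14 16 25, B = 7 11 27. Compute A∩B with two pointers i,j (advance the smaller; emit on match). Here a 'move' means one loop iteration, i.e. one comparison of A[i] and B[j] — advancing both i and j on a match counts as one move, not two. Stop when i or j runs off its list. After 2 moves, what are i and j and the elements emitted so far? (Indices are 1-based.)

i=2, j=2, emitted=[]

[i=1,j=1] 1<7 → i++
[i=2,j=1] 14>7 → j++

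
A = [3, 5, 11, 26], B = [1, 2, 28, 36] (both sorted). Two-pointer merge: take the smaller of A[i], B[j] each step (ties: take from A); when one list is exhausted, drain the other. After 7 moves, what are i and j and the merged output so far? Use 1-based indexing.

i=1 j=1: A[i]=3>B[j]=1 take 1, j++
i=1 j=2: A[i]=3>B[j]=2 take 2, j++
i=1 j=3: A[i]=3<=B[j]=28 take 3, i++
i=2 j=3: A[i]=5<=B[j]=28 take 5, i++
i=3 j=3: A[i]=11<=B[j]=28 take 11, i++
i=4 j=3: A[i]=26<=B[j]=28 take 26, i++
i=5 j=3: A done, take B[j]=28, j++

i=5, j=4, merged so far=[1, 2, 3, 5, 11, 26, 28]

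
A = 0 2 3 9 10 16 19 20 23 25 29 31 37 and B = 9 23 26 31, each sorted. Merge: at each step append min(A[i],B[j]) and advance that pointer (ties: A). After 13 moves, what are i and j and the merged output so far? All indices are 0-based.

i=0 j=0: A[i]=0<=B[j]=9 take 0, i++
i=1 j=0: A[i]=2<=B[j]=9 take 2, i++
i=2 j=0: A[i]=3<=B[j]=9 take 3, i++
i=3 j=0: A[i]=9<=B[j]=9 take 9, i++
i=4 j=0: A[i]=10>B[j]=9 take 9, j++
i=4 j=1: A[i]=10<=B[j]=23 take 10, i++
i=5 j=1: A[i]=16<=B[j]=23 take 16, i++
i=6 j=1: A[i]=19<=B[j]=23 take 19, i++
i=7 j=1: A[i]=20<=B[j]=23 take 20, i++
i=8 j=1: A[i]=23<=B[j]=23 take 23, i++
i=9 j=1: A[i]=25>B[j]=23 take 23, j++
i=9 j=2: A[i]=25<=B[j]=26 take 25, i++
i=10 j=2: A[i]=29>B[j]=26 take 26, j++

i=10, j=3, merged so far=[0, 2, 3, 9, 9, 10, 16, 19, 20, 23, 23, 25, 26]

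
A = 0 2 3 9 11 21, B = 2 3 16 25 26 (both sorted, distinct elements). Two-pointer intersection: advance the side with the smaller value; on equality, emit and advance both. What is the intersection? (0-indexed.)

[i=0,j=0] 0<2 → i++
[i=1,j=0] 2==2 emit → i++,j++
[i=2,j=1] 3==3 emit → i++,j++
[i=3,j=2] 9<16 → i++
[i=4,j=2] 11<16 → i++
[i=5,j=2] 21>16 → j++
[i=5,j=3] 21<25 → i++

intersection = [2, 3]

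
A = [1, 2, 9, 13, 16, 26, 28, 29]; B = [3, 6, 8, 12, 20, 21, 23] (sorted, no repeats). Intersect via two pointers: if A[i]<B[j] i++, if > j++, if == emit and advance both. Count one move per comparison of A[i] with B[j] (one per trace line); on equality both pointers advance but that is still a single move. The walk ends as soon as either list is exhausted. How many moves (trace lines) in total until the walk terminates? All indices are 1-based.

12 moves

i=1 j=1: 1<3, i++
i=2 j=1: 2<3, i++
i=3 j=1: 9>3, j++
i=3 j=2: 9>6, j++
i=3 j=3: 9>8, j++
i=3 j=4: 9<12, i++
i=4 j=4: 13>12, j++
i=4 j=5: 13<20, i++
i=5 j=5: 16<20, i++
i=6 j=5: 26>20, j++
i=6 j=6: 26>21, j++
i=6 j=7: 26>23, j++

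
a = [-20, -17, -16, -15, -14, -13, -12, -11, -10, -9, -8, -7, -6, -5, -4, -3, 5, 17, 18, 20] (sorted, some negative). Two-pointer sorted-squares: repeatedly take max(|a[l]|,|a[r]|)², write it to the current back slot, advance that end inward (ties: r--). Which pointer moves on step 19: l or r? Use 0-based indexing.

l=0 r=19: |-20|<=|20| out[19]=400, r--
l=0 r=18: |-20|>|18| out[18]=400, l++
l=1 r=18: |-17|<=|18| out[17]=324, r--
l=1 r=17: |-17|<=|17| out[16]=289, r--
l=1 r=16: |-17|>|5| out[15]=289, l++
l=2 r=16: |-16|>|5| out[14]=256, l++
l=3 r=16: |-15|>|5| out[13]=225, l++
l=4 r=16: |-14|>|5| out[12]=196, l++
l=5 r=16: |-13|>|5| out[11]=169, l++
l=6 r=16: |-12|>|5| out[10]=144, l++
l=7 r=16: |-11|>|5| out[9]=121, l++
l=8 r=16: |-10|>|5| out[8]=100, l++
l=9 r=16: |-9|>|5| out[7]=81, l++
l=10 r=16: |-8|>|5| out[6]=64, l++
l=11 r=16: |-7|>|5| out[5]=49, l++
l=12 r=16: |-6|>|5| out[4]=36, l++
l=13 r=16: |-5|<=|5| out[3]=25, r--
l=13 r=15: |-5|>|-3| out[2]=25, l++
l=14 r=15: |-4|>|-3| out[1]=16, l++

l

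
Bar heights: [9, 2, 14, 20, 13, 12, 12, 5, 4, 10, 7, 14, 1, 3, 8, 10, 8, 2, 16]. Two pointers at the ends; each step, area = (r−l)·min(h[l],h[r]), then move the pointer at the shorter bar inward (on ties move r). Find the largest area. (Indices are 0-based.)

max area = 240

[0,18] min(9,16)*18=162 best=162 * → l++
[1,18] min(2,16)*17=34 best=162 → l++
[2,18] min(14,16)*16=224 best=224 * → l++
[3,18] min(20,16)*15=240 best=240 * → r--
[3,17] min(20,2)*14=28 best=240 → r--
[3,16] min(20,8)*13=104 best=240 → r--
[3,15] min(20,10)*12=120 best=240 → r--
[3,14] min(20,8)*11=88 best=240 → r--
[3,13] min(20,3)*10=30 best=240 → r--
[3,12] min(20,1)*9=9 best=240 → r--
[3,11] min(20,14)*8=112 best=240 → r--
[3,10] min(20,7)*7=49 best=240 → r--
[3,9] min(20,10)*6=60 best=240 → r--
[3,8] min(20,4)*5=20 best=240 → r--
[3,7] min(20,5)*4=20 best=240 → r--
[3,6] min(20,12)*3=36 best=240 → r--
[3,5] min(20,12)*2=24 best=240 → r--
[3,4] min(20,13)*1=13 best=240 → r--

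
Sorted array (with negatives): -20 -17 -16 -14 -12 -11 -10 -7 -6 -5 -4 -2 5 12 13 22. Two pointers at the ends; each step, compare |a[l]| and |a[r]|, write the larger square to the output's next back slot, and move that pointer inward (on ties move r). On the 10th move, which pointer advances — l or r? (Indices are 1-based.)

l=1 r=16: |-20|<=|22| out[16]=484, r--
l=1 r=15: |-20|>|13| out[15]=400, l++
l=2 r=15: |-17|>|13| out[14]=289, l++
l=3 r=15: |-16|>|13| out[13]=256, l++
l=4 r=15: |-14|>|13| out[12]=196, l++
l=5 r=15: |-12|<=|13| out[11]=169, r--
l=5 r=14: |-12|<=|12| out[10]=144, r--
l=5 r=13: |-12|>|5| out[9]=144, l++
l=6 r=13: |-11|>|5| out[8]=121, l++
l=7 r=13: |-10|>|5| out[7]=100, l++

l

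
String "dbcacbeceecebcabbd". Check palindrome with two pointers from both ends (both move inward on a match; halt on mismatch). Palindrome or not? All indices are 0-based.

[0,17] 'd'=='d' → l++,r--
[1,16] 'b'=='b' → l++,r--
[2,15] 'c'!='b' → stop

not a palindrome (mismatch at 2,15)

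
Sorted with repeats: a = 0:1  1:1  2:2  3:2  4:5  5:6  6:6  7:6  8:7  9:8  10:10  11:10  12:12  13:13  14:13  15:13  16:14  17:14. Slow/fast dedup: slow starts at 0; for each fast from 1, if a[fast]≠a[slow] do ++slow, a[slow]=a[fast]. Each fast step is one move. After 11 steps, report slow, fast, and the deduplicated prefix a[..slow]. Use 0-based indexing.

slow=6, fast=12, prefix=[1, 2, 5, 6, 7, 8, 10]

(s=0,f=1) a[fast]=1=a[slow] dup → fast++
(s=0,f=2) a[fast]=2≠a[slow]=1 write a[1]=2 → slow++,fast++
(s=1,f=3) a[fast]=2=a[slow] dup → fast++
(s=1,f=4) a[fast]=5≠a[slow]=2 write a[2]=5 → slow++,fast++
(s=2,f=5) a[fast]=6≠a[slow]=5 write a[3]=6 → slow++,fast++
(s=3,f=6) a[fast]=6=a[slow] dup → fast++
(s=3,f=7) a[fast]=6=a[slow] dup → fast++
(s=3,f=8) a[fast]=7≠a[slow]=6 write a[4]=7 → slow++,fast++
(s=4,f=9) a[fast]=8≠a[slow]=7 write a[5]=8 → slow++,fast++
(s=5,f=10) a[fast]=10≠a[slow]=8 write a[6]=10 → slow++,fast++
(s=6,f=11) a[fast]=10=a[slow] dup → fast++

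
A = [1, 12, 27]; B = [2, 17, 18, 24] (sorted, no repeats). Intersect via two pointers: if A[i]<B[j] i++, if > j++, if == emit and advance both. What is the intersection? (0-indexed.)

intersection = []

[i=0,j=0] 1<2 → i++
[i=1,j=0] 12>2 → j++
[i=1,j=1] 12<17 → i++
[i=2,j=1] 27>17 → j++
[i=2,j=2] 27>18 → j++
[i=2,j=3] 27>24 → j++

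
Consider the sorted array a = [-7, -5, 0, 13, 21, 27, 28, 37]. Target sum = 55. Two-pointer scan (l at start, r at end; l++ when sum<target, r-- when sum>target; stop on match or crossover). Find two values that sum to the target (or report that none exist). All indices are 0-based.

[0,7] -7+37=30 <55 → l++
[1,7] -5+37=32 <55 → l++
[2,7] 0+37=37 <55 → l++
[3,7] 13+37=50 <55 → l++
[4,7] 21+37=58 >55 → r--
[4,6] 21+28=49 <55 → l++
[5,6] 27+28=55 → found

(27, 28)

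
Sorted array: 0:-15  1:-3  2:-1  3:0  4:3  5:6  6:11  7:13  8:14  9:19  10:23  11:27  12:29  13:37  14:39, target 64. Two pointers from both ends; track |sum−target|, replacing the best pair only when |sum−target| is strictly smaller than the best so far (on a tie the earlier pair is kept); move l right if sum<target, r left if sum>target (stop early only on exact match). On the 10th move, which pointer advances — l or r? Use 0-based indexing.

[0,14] -15+39=24 d=40 * → l++
[1,14] -3+39=36 d=28 * → l++
[2,14] -1+39=38 d=26 * → l++
[3,14] 0+39=39 d=25 * → l++
[4,14] 3+39=42 d=22 * → l++
[5,14] 6+39=45 d=19 * → l++
[6,14] 11+39=50 d=14 * → l++
[7,14] 13+39=52 d=12 * → l++
[8,14] 14+39=53 d=11 * → l++
[9,14] 19+39=58 d=6 * → l++

l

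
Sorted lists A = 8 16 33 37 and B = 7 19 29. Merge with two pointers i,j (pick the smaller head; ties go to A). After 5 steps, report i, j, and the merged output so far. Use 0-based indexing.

i=0 j=0: A[i]=8>B[j]=7 take 7, j++
i=0 j=1: A[i]=8<=B[j]=19 take 8, i++
i=1 j=1: A[i]=16<=B[j]=19 take 16, i++
i=2 j=1: A[i]=33>B[j]=19 take 19, j++
i=2 j=2: A[i]=33>B[j]=29 take 29, j++

i=2, j=3, merged so far=[7, 8, 16, 19, 29]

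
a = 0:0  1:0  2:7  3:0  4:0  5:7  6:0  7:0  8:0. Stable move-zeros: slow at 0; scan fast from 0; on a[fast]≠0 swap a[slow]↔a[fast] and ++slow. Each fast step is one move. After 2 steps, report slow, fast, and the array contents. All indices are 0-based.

slow=0 fast=0: a[fast]=0, fast++
slow=0 fast=1: a[fast]=0, fast++

slow=0, fast=2, a=[0, 0, 7, 0, 0, 7, 0, 0, 0]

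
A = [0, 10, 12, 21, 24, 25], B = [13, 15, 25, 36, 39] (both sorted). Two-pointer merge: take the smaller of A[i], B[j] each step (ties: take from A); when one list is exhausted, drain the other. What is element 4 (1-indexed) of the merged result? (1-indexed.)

merged[4] = 13

i=1 j=1: A[i]=0<=B[j]=13 take 0, i++
i=2 j=1: A[i]=10<=B[j]=13 take 10, i++
i=3 j=1: A[i]=12<=B[j]=13 take 12, i++
i=4 j=1: A[i]=21>B[j]=13 take 13, j++
i=4 j=2: A[i]=21>B[j]=15 take 15, j++
i=4 j=3: A[i]=21<=B[j]=25 take 21, i++
i=5 j=3: A[i]=24<=B[j]=25 take 24, i++
i=6 j=3: A[i]=25<=B[j]=25 take 25, i++
i=7 j=3: A done, take B[j]=25, j++
i=7 j=4: A done, take B[j]=36, j++
i=7 j=5: A done, take B[j]=39, j++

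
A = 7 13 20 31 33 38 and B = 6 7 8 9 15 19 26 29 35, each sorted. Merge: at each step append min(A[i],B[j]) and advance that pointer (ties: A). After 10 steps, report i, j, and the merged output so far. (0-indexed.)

i=3, j=7, merged so far=[6, 7, 7, 8, 9, 13, 15, 19, 20, 26]

[i=0,j=0] A[i]=7>B[j]=6 take 6 → j++
[i=0,j=1] A[i]=7<=B[j]=7 take 7 → i++
[i=1,j=1] A[i]=13>B[j]=7 take 7 → j++
[i=1,j=2] A[i]=13>B[j]=8 take 8 → j++
[i=1,j=3] A[i]=13>B[j]=9 take 9 → j++
[i=1,j=4] A[i]=13<=B[j]=15 take 13 → i++
[i=2,j=4] A[i]=20>B[j]=15 take 15 → j++
[i=2,j=5] A[i]=20>B[j]=19 take 19 → j++
[i=2,j=6] A[i]=20<=B[j]=26 take 20 → i++
[i=3,j=6] A[i]=31>B[j]=26 take 26 → j++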